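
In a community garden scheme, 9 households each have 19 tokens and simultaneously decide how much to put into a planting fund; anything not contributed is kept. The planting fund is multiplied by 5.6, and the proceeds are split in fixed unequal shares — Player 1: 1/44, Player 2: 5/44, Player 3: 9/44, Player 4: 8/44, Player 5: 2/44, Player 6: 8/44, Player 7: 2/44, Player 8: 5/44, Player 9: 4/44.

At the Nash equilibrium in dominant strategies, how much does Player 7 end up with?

Player j's private return per contributed unit is 5.6 × (j's share). Contributing is weakly dominant for j when that share is at least 1/5.6 = 0.1786, and contributing 0 is dominant otherwise.
The shares above 0.1786 belong to Player 3, Player 4 and Player 6, contributing 19 each; the remaining 6 contribute 0. Total contributed: 57.
Player 7 keeps 19 and receives 5.6 × 57 × 2/44 = 14.51 from the planting fund, for a payoff of 33.51.

33.51 tokens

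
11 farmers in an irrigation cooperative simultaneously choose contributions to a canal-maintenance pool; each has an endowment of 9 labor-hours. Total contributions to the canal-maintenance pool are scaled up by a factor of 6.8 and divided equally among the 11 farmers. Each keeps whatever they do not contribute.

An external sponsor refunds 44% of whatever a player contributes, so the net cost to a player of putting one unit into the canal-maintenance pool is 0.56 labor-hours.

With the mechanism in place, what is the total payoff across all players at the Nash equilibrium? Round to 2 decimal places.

The effective private return per unit is now (6.8/11) / 0.56 = 1.1039 > 1, so every player's dominant strategy flips to full contribution.
So the Nash equilibrium is full contribution by all 11; the group earns 11 × (9 × 0.44 + 6.8 × 9) = 716.76.

716.76 labor-hours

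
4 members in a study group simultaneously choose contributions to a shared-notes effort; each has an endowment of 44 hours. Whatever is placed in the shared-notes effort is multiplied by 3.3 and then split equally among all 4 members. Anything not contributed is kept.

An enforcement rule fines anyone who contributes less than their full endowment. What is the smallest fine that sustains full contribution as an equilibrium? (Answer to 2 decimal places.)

7.70 hours

Given the others contribute fully, the best deviation is to contribute 0 (any partial contribution still incurs the fine and gives up units whose private return 0.8250 is below 1).
Deviating from 44 to 0 saves 44 hours but forfeits the deviator's share of the drop in the shared-notes effort: 3.3/4 × 44 = 36.30.
So the deviation gain is 44 − 36.30 = 7.70, and the fine must be at least 7.70 hours to wipe it out.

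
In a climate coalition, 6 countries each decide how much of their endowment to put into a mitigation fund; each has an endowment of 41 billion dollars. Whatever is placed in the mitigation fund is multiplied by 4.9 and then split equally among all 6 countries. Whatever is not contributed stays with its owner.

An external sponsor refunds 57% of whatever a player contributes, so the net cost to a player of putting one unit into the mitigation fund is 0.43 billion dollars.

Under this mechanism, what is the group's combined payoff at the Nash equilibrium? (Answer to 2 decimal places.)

1345.62 billion dollars

With the mechanism, a contributed unit returns (4.9/6) / 0.43 = 1.8992 per unit of net cost to the contributor — now above 1 — so contributing fully is weakly dominant for every player.
So the Nash equilibrium is full contribution by all 6; the group earns 6 × (41 × 0.57 + 4.9 × 41) = 1345.62.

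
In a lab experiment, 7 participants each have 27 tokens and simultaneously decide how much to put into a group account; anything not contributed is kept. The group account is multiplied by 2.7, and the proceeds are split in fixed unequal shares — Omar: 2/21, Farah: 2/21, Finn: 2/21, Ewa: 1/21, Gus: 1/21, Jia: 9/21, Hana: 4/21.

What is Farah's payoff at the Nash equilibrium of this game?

Each unit j contributes comes back to j as 2.7 × (j's share), so j prefers to contribute only if that share exceeds 1/2.7 = 0.3704; otherwise keeping the unit dominates.
Jia alone (share 9/21) is above the threshold, contributing 27; the remaining 6 contribute 0. Total contributed: 27.
Farah keeps 27 and receives 2.7 × 27 × 2/21 = 6.94 from the group account, for a payoff of 33.94.

33.94 tokens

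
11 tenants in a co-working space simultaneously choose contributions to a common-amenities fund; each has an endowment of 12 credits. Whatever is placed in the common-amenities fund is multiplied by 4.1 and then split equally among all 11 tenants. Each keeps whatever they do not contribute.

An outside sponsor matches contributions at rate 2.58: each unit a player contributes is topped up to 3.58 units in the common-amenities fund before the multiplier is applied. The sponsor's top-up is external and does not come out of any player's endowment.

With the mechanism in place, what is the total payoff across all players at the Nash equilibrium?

1937.50 credits

With the mechanism, a contributed unit returns 4.1 × 3.58 / 11 = 1.3344 per unit of net cost to the contributor — now above 1 — so contributing fully is weakly dominant for every player.
At the Nash equilibrium everyone contributes 12. Group total payoff = 4.1 × 3.58 × 132 = 1937.50.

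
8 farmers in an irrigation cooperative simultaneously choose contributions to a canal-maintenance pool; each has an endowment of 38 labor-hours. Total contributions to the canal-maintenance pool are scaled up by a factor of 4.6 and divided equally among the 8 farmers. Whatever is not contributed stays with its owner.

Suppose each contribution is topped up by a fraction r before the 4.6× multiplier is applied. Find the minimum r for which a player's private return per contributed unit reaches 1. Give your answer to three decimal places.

0.739

With matching at rate r, one contributed unit becomes (1 + r) in the canal-maintenance pool and returns 4.6 × (1 + r) / 8 to the contributor.
Setting this equal to 1: 1 + r = 8/4.6 = 1.7391.
So the minimum matching rate is r = 1.7391 − 1 = 0.739.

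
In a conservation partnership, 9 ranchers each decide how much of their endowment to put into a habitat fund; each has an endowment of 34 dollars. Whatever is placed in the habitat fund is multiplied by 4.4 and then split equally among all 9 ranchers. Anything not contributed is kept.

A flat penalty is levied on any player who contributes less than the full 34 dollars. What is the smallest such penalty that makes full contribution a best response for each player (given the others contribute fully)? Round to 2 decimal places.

17.38 dollars

Given the others contribute fully, the best deviation is to contribute 0 (any partial contribution still incurs the fine and gives up units whose private return 0.4889 is below 1).
Deviating from 34 to 0 saves 34 dollars but forfeits the deviator's share of the drop in the habitat fund: 4.4/9 × 34 = 16.62.
So the deviation gain is 34 − 16.62 = 17.38, and the fine must be at least 17.38 dollars to wipe it out.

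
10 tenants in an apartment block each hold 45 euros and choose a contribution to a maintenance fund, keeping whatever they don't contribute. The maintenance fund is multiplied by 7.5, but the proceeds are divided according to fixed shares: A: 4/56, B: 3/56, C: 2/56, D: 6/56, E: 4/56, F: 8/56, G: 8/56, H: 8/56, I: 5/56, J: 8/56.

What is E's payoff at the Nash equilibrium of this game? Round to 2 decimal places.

Each unit j contributes comes back to j as 7.5 × (j's share), so j prefers to contribute only if that share exceeds 1/7.5 = 0.1333; otherwise keeping the unit dominates.
F, G, H and J clear that bar, contributing 45 each; the remaining 6 contribute 0. Total contributed: 180.
E keeps 45 and receives 7.5 × 180 × 4/56 = 96.43 from the maintenance fund, for a payoff of 141.43.

141.43 euros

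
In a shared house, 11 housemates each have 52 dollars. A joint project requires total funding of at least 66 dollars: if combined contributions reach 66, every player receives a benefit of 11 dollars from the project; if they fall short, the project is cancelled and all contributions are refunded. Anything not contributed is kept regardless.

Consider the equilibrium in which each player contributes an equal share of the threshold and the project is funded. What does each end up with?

Equal share of the threshold: 66/11 = 6.
At this profile no one gains by cutting their contribution: any cut drops the total below 66, the project is cancelled, contributions are refunded, and the deviator ends with 52, which is less than 52 − 6 + 11 = 57. Contributing more than 6 just wastes the excess. So contributing exactly 6 is a best response.
Each player's payoff: 52 − 6 + 11 = 57.

57 dollars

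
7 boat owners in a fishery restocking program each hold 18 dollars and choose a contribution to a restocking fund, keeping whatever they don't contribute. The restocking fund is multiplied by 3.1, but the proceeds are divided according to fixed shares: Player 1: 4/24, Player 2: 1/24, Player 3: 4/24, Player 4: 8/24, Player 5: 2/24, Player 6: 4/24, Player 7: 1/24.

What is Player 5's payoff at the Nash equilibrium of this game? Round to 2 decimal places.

Player j's private return per contributed unit is 3.1 × (j's share). Contributing is weakly dominant for j when that share is at least 1/3.1 = 0.3226, and contributing 0 is dominant otherwise.
Player 4 alone (share 8/24) is above the threshold, contributing 18; the remaining 6 contribute 0. Total contributed: 18.
Player 5 keeps 18 and receives 3.1 × 18 × 2/24 = 4.65 from the restocking fund, for a payoff of 22.65.

22.65 dollars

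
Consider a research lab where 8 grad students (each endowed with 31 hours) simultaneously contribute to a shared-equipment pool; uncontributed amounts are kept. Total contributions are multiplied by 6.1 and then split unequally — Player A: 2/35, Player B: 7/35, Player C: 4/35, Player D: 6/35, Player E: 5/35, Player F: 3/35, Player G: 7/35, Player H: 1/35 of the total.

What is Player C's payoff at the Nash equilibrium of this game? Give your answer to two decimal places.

Each unit j contributes comes back to j as 6.1 × (j's share), so j prefers to contribute only if that share exceeds 1/6.1 = 0.1639; otherwise keeping the unit dominates.
The shares above 0.1639 belong to Player B, Player D and Player G, contributing 31 each; the remaining 5 contribute 0. Total contributed: 93.
Player C keeps 31 and receives 6.1 × 93 × 4/35 = 64.83 from the shared-equipment pool, for a payoff of 95.83.

95.83 hours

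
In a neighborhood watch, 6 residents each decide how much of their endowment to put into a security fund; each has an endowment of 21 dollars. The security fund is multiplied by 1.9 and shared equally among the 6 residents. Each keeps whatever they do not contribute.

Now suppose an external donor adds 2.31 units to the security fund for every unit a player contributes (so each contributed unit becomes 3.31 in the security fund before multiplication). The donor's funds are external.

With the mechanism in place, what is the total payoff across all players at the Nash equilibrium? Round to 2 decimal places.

The effective private return per unit is now 1.9 × 3.31 / 6 = 1.0482 > 1, so every player's dominant strategy flips to full contribution.
At the Nash equilibrium everyone contributes 21. Group total payoff = 1.9 × 3.31 × 126 = 792.41.

792.41 dollars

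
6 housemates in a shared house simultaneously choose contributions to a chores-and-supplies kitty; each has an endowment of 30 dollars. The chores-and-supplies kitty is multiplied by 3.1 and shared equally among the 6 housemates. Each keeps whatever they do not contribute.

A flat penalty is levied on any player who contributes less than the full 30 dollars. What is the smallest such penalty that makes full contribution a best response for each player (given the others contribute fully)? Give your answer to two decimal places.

14.50 dollars

Given the others contribute fully, the best deviation is to contribute 0 (any partial contribution still incurs the fine and gives up units whose private return 0.5167 is below 1).
Deviating from 30 to 0 saves 30 dollars but forfeits the deviator's share of the drop in the chores-and-supplies kitty: 3.1/6 × 30 = 15.50.
So the deviation gain is 30 − 15.50 = 14.50, and the fine must be at least 14.50 dollars to wipe it out.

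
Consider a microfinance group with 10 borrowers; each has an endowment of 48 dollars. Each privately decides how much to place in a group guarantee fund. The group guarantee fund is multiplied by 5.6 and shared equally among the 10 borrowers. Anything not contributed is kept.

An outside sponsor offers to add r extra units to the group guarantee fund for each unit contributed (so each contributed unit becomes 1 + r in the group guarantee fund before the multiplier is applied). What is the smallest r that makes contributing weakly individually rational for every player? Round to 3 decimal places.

With matching at rate r, one contributed unit becomes (1 + r) in the group guarantee fund and returns 5.6 × (1 + r) / 10 to the contributor.
Setting this equal to 1: 1 + r = 10/5.6 = 1.7857.
So the minimum matching rate is r = 1.7857 − 1 = 0.786.

0.786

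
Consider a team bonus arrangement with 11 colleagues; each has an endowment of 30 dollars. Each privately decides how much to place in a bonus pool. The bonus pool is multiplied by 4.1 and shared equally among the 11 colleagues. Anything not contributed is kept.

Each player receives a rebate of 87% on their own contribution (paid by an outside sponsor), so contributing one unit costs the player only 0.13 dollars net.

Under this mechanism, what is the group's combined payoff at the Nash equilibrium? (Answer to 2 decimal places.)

1640.10 dollars

Under the mechanism each unit contributed yields (4.1/11) / 0.13 = 2.8671 back to its contributor per unit of net cost, which exceeds 1, making full contribution the dominant choice for everyone.
So the Nash equilibrium is full contribution by all 11; the group earns 11 × (30 × 0.87 + 4.1 × 30) = 1640.10.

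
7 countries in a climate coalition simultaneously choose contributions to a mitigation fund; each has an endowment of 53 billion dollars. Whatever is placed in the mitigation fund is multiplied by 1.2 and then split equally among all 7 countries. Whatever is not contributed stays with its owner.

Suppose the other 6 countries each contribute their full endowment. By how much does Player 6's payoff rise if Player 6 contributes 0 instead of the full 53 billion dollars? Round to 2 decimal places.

Switching from a contribution of 53 to 0 lets Player 6 keep an extra 53 billion dollars, but lowers the mitigation fund by 53, which costs Player 6 their own share of that drop: 1.2/7 × 53 = 9.09.
Net gain = 53 − 9.09 = 43.91. The private return per contributed unit (0.1714) is below 1, so free-riding is indeed the best response regardless of what the others do.

43.91 billion dollars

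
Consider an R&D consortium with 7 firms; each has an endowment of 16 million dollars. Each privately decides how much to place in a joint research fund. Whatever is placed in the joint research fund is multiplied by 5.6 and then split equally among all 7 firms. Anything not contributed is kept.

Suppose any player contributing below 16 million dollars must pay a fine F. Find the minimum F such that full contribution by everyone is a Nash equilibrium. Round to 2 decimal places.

Given the others contribute fully, the best deviation is to contribute 0 (any partial contribution still incurs the fine and gives up units whose private return 0.8000 is below 1).
Deviating from 16 to 0 saves 16 million dollars but forfeits the deviator's share of the drop in the joint research fund: 5.6/7 × 16 = 12.80.
So the deviation gain is 16 − 12.80 = 3.20, and the fine must be at least 3.20 million dollars to wipe it out.

3.20 million dollars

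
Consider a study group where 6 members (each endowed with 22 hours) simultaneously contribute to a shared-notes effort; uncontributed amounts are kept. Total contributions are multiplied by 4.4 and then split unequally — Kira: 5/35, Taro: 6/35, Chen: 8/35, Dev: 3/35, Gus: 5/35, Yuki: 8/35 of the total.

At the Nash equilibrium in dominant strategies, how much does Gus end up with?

Each unit j contributes comes back to j as 4.4 × (j's share), so j prefers to contribute only if that share exceeds 1/4.4 = 0.2273; otherwise keeping the unit dominates.
Chen and Yuki clear that bar, contributing 22 each; the remaining 4 contribute 0. Total contributed: 44.
Gus keeps 22 and receives 4.4 × 44 × 5/35 = 27.66 from the shared-notes effort, for a payoff of 49.66.

49.66 hours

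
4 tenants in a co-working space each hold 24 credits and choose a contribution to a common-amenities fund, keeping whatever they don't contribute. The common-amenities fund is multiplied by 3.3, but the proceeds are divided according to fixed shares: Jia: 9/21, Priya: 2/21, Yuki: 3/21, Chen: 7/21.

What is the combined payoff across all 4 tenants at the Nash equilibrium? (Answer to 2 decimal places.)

206.40 credits

Player j's private return per contributed unit is 3.3 × (j's share). Contributing is weakly dominant for j when that share is at least 1/3.3 = 0.3030, and contributing 0 is dominant otherwise.
Jia and Chen clear that bar, contributing 24 each; the remaining 2 contribute 0. Total contributed: 48.
The common-amenities fund pays out 3.3 × 48 = 158.40 in total (split across the unequal shares, but the aggregate is all that matters for the group sum).
The 2 free-riders keep 24 each, adding 48. Group total = 48 + 158.40 = 206.40.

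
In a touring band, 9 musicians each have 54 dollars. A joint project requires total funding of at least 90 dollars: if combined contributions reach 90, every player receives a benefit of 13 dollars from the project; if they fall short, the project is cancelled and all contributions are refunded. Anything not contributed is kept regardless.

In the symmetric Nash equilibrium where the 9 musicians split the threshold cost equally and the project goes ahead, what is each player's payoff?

Equal share of the threshold: 90/9 = 10.
At this profile no one gains by cutting their contribution: any cut drops the total below 90, the project is cancelled, contributions are refunded, and the deviator ends with 54, which is less than 54 − 10 + 13 = 57. Contributing more than 10 just wastes the excess. So contributing exactly 10 is a best response.
Each player's payoff: 54 − 10 + 13 = 57.

57 dollars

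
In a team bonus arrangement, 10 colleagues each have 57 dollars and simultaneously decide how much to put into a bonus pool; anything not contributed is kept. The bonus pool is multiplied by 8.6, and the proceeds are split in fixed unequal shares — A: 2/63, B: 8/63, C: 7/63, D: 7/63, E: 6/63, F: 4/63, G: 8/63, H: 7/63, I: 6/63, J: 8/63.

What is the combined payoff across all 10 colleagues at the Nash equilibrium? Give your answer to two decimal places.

Player j's private return per contributed unit is 8.6 × (j's share). Contributing is weakly dominant for j when that share is at least 1/8.6 = 0.1163, and contributing 0 is dominant otherwise.
B, G and J clear that bar, contributing 57 each; the remaining 7 contribute 0. Total contributed: 171.
The bonus pool pays out 8.6 × 171 = 1470.60 in total (split across the unequal shares, but the aggregate is all that matters for the group sum).
The 7 free-riders keep 57 each, adding 399. Group total = 399 + 1470.60 = 1869.60.

1869.60 dollars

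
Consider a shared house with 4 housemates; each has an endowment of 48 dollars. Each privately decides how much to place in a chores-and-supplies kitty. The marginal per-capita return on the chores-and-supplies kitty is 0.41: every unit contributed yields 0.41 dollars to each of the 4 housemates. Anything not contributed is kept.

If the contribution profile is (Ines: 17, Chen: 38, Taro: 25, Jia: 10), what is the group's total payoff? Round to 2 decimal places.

Total contributed: 17 + 38 + 25 + 10 = 90; total kept: 4 × 48 − 90 = 102.
The chores-and-supplies kitty pays out 0.41 × 4 × 90 = 147.60 in aggregate.
Group total = 102 + 147.60 = 249.60.

249.60 dollars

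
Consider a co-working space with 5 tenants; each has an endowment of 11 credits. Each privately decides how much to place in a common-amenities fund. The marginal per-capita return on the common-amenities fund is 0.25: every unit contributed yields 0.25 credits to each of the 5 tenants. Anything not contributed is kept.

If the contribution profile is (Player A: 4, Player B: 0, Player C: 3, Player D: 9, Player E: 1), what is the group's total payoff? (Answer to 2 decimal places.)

59.25 credits

Total contributed: 4 + 0 + 3 + 9 + 1 = 17; total kept: 5 × 11 − 17 = 38.
The common-amenities fund pays out 0.25 × 5 × 17 = 21.25 in aggregate.
Group total = 38 + 21.25 = 59.25.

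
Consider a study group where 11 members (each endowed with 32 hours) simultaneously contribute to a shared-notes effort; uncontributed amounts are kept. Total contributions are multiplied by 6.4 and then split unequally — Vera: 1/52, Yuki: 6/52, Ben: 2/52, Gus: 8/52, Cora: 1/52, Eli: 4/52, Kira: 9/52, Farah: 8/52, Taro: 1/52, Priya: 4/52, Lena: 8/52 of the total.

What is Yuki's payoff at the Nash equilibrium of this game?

Each unit j contributes comes back to j as 6.4 × (j's share), so j prefers to contribute only if that share exceeds 1/6.4 = 0.1563; otherwise keeping the unit dominates.
Kira alone (share 9/52) is above the threshold, contributing 32; the remaining 10 contribute 0. Total contributed: 32.
Yuki keeps 32 and receives 6.4 × 32 × 6/52 = 23.63 from the shared-notes effort, for a payoff of 55.63.

55.63 hours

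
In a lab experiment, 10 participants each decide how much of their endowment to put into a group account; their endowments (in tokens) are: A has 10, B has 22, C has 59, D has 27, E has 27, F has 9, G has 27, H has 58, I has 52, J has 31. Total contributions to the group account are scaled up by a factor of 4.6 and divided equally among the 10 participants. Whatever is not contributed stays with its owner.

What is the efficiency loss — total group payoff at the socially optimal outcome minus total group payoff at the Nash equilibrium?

1159.20 tokens

The private return per contributed unit is 4.6/10 = 0.4600 < 1 for every player regardless of endowment, so the Nash equilibrium is zero contribution and the group total is Σ E_j = 10 + 22 + 59 + 27 + 27 + 9 + 27 + 58 + 52 + 31 = 322.
Each contributed unit returns 4.600 to the group, so the social optimum is full contribution by everyone: group total = 4.600 × 322 = 1481.20.
Efficiency loss = (4.600 − 1) × 322 = 1159.20.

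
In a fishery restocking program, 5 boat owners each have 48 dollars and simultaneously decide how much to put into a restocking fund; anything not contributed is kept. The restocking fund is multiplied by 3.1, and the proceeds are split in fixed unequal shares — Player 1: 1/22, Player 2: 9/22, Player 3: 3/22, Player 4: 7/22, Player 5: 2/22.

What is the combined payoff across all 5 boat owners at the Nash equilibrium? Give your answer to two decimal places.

340.80 dollars

Player j's private return per contributed unit is 3.1 × (j's share). Contributing is weakly dominant for j when that share is at least 1/3.1 = 0.3226, and contributing 0 is dominant otherwise.
The only share above 0.3226 is Player 2's 9/22, contributing 48; the remaining 4 contribute 0. Total contributed: 48.
The restocking fund pays out 3.1 × 48 = 148.80 in total (split across the unequal shares, but the aggregate is all that matters for the group sum).
The 4 free-riders keep 48 each, adding 192. Group total = 192 + 148.80 = 340.80.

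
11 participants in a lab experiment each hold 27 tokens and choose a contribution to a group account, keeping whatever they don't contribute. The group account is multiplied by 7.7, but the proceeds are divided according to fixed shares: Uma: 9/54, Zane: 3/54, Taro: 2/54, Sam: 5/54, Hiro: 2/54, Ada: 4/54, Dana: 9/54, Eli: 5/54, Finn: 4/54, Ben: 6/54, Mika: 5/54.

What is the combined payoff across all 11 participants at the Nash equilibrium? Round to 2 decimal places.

A player with share s gets back 7.7·s per unit contributed, so full contribution is dominant for anyone with s > 1/7.7 = 0.1299 and zero contribution is dominant for anyone below.
The shares above 0.1299 belong to Uma and Dana, contributing 27 each; the remaining 9 contribute 0. Total contributed: 54.
The group account pays out 7.7 × 54 = 415.80 in total (split across the unequal shares, but the aggregate is all that matters for the group sum).
The 9 free-riders keep 27 each, adding 243. Group total = 243 + 415.80 = 658.80.

658.80 tokens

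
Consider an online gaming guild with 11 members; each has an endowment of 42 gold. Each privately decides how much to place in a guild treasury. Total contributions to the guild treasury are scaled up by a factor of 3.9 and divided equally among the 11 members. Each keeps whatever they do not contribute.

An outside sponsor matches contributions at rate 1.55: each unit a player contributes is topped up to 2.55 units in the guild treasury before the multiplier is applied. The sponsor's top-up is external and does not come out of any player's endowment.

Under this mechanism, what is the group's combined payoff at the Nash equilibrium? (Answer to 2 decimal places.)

462.00 gold

The effective private return is 3.9 × 2.55 / 11 = 0.9041, which is still under 1, so the mechanism doesn't change anyone's dominant strategy: zero contribution.
Everyone keeps their endowment and the group total is 11 × 42 = 462.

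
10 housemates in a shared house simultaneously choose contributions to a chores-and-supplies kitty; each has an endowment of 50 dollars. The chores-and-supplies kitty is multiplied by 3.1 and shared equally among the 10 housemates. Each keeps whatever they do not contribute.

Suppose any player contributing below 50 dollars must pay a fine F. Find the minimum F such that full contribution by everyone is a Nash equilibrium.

34.50 dollars

Given the others contribute fully, the best deviation is to contribute 0 (any partial contribution still incurs the fine and gives up units whose private return 0.3100 is below 1).
Deviating from 50 to 0 saves 50 dollars but forfeits the deviator's share of the drop in the chores-and-supplies kitty: 3.1/10 × 50 = 15.50.
So the deviation gain is 50 − 15.50 = 34.50, and the fine must be at least 34.50 dollars to wipe it out.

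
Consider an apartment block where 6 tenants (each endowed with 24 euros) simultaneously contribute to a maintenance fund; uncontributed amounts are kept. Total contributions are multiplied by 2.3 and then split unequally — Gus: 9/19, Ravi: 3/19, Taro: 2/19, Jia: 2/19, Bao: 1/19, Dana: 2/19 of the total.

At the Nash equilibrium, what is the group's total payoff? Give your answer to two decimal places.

Each unit j contributes comes back to j as 2.3 × (j's share), so j prefers to contribute only if that share exceeds 1/2.3 = 0.4348; otherwise keeping the unit dominates.
Only Gus (9/19) clears that bar, contributing 24; the remaining 5 contribute 0. Total contributed: 24.
The maintenance fund pays out 2.3 × 24 = 55.20 in total (split across the unequal shares, but the aggregate is all that matters for the group sum).
The 5 free-riders keep 24 each, adding 120. Group total = 120 + 55.20 = 175.20.

175.20 euros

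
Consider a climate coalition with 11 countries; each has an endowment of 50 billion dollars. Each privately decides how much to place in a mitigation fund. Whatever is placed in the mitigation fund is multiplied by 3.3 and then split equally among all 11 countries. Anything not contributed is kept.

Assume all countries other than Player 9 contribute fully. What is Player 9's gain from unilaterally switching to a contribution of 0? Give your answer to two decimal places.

Switching from a contribution of 50 to 0 lets Player 9 keep an extra 50 billion dollars, but lowers the mitigation fund by 50, which costs Player 9 their own share of that drop: 3.3/11 × 50 = 15.00.
Net gain = 50 − 15.00 = 35.00. The private return per contributed unit (0.3000) is below 1, so free-riding is indeed the best response regardless of what the others do.

35.00 billion dollars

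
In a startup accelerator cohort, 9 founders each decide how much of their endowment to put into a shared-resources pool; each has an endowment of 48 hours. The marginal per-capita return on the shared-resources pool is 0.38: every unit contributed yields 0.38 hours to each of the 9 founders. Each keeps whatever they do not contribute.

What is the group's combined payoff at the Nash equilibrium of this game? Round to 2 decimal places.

432.00 hours

The private return per contributed unit is 0.38 < 1, so contributing 0 is dominant for every player. At the Nash equilibrium everyone keeps their 48, and the group total is 9 × 48 = 432.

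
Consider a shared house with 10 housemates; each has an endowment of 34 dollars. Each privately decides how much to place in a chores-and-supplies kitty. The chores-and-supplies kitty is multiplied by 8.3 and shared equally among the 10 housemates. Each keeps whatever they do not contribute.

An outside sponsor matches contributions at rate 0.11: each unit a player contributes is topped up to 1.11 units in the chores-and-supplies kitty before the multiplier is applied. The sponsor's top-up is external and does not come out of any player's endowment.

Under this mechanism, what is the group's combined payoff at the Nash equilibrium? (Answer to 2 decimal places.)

The effective private return is 8.3 × 1.11 / 10 = 0.9213, which is still under 1, so the mechanism doesn't change anyone's dominant strategy: zero contribution.
At the Nash equilibrium no one contributes; group total payoff = 10 × 34 = 340.

340.00 dollars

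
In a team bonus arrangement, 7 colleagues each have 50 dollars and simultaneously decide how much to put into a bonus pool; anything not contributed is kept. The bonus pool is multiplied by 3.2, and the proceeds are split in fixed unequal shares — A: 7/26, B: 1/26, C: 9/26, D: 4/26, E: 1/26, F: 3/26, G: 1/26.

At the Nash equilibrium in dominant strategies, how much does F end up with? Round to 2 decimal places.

68.46 dollars

A player with share s gets back 3.2·s per unit contributed, so full contribution is dominant for anyone with s > 1/3.2 = 0.3125 and zero contribution is dominant for anyone below.
Only C (9/26) clears that bar, contributing 50; the remaining 6 contribute 0. Total contributed: 50.
F keeps 50 and receives 3.2 × 50 × 3/26 = 18.46 from the bonus pool, for a payoff of 68.46.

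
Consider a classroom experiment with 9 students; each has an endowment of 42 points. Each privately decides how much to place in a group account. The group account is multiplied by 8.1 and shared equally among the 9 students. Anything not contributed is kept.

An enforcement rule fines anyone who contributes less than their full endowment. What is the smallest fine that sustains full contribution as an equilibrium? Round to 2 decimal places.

Given the others contribute fully, the best deviation is to contribute 0 (any partial contribution still incurs the fine and gives up units whose private return 0.9000 is below 1).
Deviating from 42 to 0 saves 42 points but forfeits the deviator's share of the drop in the group account: 8.1/9 × 42 = 37.80.
So the deviation gain is 42 − 37.80 = 4.20, and the fine must be at least 4.20 points to wipe it out.

4.20 points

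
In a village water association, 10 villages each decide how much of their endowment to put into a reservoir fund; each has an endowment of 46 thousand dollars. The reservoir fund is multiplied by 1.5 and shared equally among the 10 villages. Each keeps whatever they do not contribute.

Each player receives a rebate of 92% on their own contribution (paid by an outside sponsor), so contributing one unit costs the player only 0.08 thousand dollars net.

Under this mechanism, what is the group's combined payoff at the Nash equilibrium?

Under the mechanism each unit contributed yields (1.5/10) / 0.08 = 1.8750 back to its contributor per unit of net cost, which exceeds 1, making full contribution the dominant choice for everyone.
At the Nash equilibrium everyone contributes 46. Group total payoff = 10 × (46 × 0.92 + 1.5 × 46) = 1113.20.

1113.20 thousand dollars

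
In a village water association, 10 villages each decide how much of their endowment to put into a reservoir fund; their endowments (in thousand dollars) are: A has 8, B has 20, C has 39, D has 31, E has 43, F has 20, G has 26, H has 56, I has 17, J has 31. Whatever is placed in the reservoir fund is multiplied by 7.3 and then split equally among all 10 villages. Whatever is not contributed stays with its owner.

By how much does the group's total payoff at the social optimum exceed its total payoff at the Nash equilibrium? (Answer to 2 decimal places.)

1833.30 thousand dollars

The private return per contributed unit is 7.3/10 = 0.7300 < 1 for every player regardless of endowment, so the Nash equilibrium is zero contribution and the group total is Σ E_j = 8 + 20 + 39 + 31 + 43 + 20 + 26 + 56 + 17 + 31 = 291.
Each contributed unit returns 7.300 to the group, so the social optimum is full contribution by everyone: group total = 7.300 × 291 = 2124.30.
Efficiency loss = (7.300 − 1) × 291 = 1833.30.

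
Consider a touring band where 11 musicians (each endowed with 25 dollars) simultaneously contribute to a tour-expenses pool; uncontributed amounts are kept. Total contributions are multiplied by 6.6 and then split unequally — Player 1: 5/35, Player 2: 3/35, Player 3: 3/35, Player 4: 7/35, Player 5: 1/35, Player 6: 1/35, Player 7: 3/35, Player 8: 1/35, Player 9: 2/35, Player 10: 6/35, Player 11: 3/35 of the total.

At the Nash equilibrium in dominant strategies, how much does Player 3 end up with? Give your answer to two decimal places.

53.29 dollars

Each unit j contributes comes back to j as 6.6 × (j's share), so j prefers to contribute only if that share exceeds 1/6.6 = 0.1515; otherwise keeping the unit dominates.
The shares above 0.1515 belong to Player 4 and Player 10, contributing 25 each; the remaining 9 contribute 0. Total contributed: 50.
Player 3 keeps 25 and receives 6.6 × 50 × 3/35 = 28.29 from the tour-expenses pool, for a payoff of 53.29.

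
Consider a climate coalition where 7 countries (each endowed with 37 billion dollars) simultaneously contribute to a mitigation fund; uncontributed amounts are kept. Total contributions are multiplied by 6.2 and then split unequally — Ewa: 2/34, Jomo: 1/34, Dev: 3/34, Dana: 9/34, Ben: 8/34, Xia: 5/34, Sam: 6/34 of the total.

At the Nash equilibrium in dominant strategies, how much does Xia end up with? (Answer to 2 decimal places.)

138.21 billion dollars

A player with share s gets back 6.2·s per unit contributed, so full contribution is dominant for anyone with s > 1/6.2 = 0.1613 and zero contribution is dominant for anyone below.
The shares above 0.1613 belong to Dana, Ben and Sam, contributing 37 each; the remaining 4 contribute 0. Total contributed: 111.
Xia keeps 37 and receives 6.2 × 111 × 5/34 = 101.21 from the mitigation fund, for a payoff of 138.21.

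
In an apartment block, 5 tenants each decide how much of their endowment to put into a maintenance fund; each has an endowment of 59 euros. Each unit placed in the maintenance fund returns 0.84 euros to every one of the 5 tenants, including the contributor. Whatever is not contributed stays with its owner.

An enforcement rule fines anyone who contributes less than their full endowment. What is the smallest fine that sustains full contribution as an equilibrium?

9.44 euros

Given the others contribute fully, the best deviation is to contribute 0 (any partial contribution still incurs the fine and gives up units whose private return 0.84 is below 1).
Deviating from 59 to 0 saves 59 euros but forfeits the deviator's share of the drop in the maintenance fund: 0.84 × 59 = 49.56.
So the deviation gain is 59 − 49.56 = 9.44, and the fine must be at least 9.44 euros to wipe it out.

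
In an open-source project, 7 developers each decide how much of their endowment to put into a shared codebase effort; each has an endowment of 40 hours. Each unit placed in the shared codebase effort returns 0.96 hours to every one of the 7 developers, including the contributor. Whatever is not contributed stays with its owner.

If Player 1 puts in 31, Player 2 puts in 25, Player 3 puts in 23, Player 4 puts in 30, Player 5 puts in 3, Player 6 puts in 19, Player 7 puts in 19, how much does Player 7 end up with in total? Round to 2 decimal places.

165.00 hours

Total contributed: 31 + 25 + 23 + 30 + 3 + 19 + 19 = 150.
Each receives 0.96 × 150 = 144.00 from the shared codebase effort.
Player 7 keeps 40 − 19 = 21, so Player 7's payoff is 21 + 144.00 = 165.00.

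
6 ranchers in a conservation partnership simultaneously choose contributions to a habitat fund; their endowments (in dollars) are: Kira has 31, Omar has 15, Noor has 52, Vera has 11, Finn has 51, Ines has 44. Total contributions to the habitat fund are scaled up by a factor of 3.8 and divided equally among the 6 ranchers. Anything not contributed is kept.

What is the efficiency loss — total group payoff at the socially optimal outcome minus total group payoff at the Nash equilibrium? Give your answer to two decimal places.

571.20 dollars

The private return per contributed unit is 3.8/6 = 0.6333 < 1 for every player regardless of endowment, so the Nash equilibrium is zero contribution and the group total is Σ E_j = 31 + 15 + 52 + 11 + 51 + 44 = 204.
Each contributed unit returns 3.800 to the group, so the social optimum is full contribution by everyone: group total = 3.800 × 204 = 775.20.
Efficiency loss = (3.800 − 1) × 204 = 571.20.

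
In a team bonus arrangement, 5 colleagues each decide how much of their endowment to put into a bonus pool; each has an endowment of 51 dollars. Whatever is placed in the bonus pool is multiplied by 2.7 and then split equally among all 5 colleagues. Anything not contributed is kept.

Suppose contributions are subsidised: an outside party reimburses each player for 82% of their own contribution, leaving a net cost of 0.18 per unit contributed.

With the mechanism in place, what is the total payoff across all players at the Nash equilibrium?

897.60 dollars

Under the mechanism each unit contributed yields (2.7/5) / 0.18 = 3.0000 back to its contributor per unit of net cost, which exceeds 1, making full contribution the dominant choice for everyone.
At the Nash equilibrium everyone contributes 51. Group total payoff = 5 × (51 × 0.82 + 2.7 × 51) = 897.60.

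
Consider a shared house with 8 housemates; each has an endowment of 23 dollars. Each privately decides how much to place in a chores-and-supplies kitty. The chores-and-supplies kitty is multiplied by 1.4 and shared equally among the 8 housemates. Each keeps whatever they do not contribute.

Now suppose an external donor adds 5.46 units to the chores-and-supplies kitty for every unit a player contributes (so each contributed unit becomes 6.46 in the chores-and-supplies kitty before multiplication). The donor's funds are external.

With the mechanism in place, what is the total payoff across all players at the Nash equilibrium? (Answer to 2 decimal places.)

With the mechanism, a contributed unit returns 1.4 × 6.46 / 8 = 1.1305 per unit of net cost to the contributor — now above 1 — so contributing fully is weakly dominant for every player.
So the Nash equilibrium is full contribution by all 8; the group earns 1.4 × 6.46 × 184 = 1664.10.

1664.10 dollars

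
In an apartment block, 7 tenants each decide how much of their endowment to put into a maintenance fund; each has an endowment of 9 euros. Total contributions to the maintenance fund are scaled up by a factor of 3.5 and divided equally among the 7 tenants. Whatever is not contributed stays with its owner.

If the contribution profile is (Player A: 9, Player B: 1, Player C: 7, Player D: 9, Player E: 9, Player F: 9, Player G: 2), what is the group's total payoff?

Total contributed: 9 + 1 + 7 + 9 + 9 + 9 + 2 = 46; total kept: 7 × 9 − 46 = 17.
The maintenance fund pays out 3.5 × 46 = 161.00 in aggregate.
Group total = 17 + 161.00 = 178.00.

178.00 euros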